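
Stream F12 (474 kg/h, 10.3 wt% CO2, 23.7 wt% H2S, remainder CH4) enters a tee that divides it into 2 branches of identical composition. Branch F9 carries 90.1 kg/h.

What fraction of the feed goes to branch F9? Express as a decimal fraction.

0.190

Fraction to F9 = 90.1/474 = 0.1901.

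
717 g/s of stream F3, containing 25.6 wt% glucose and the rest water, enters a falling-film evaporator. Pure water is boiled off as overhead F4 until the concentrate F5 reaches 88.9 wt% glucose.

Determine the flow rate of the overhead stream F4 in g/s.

510.5 g/s

glucose is conserved: 717×0.256 = 183.55 g/s all reports to the concentrate.
Concentrate = 183.55/(target fraction) = 206.47 g/s.
Overhead = 717 − 206.47 = 510.53 g/s.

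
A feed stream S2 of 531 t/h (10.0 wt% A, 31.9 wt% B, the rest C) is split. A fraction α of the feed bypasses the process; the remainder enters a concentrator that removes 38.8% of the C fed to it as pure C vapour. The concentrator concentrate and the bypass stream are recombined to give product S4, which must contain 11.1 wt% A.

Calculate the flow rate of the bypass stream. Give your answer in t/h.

297.6 t/h

All 531×0.100 = 53.1 t/h of A reaches S4, so S4 = 53.1/0.111 = 478.38 t/h and vapour = 52.622 t/h.
The evaporator receives (1−α)·531 of feed at 0.581 C and removes 0.388 of that C:
0.388×0.581×(1−α)×531 = 52.622
(1−α) = 52.622/119.7 = 0.4396;  α = 0.5604.
Bypass flow = 0.5604×531 = 297.57 t/h.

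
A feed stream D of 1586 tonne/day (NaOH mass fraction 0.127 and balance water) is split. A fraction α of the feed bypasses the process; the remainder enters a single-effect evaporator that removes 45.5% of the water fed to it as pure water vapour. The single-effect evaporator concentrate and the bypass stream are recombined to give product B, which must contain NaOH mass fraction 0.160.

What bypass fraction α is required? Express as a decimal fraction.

0.481

All 1586×0.127 = 201.42 tonne/day of NaOH reaches B, so B = 201.42/0.160 = 1258.9 tonne/day and vapour = 327.11 tonne/day.
The evaporator receives (1−α)·1586 of feed at 0.873 water and removes 0.455 of that water:
0.455×0.873×(1−α)×1586 = 327.11
(1−α) = 327.11/629.98 = 0.5192;  α = 0.4808.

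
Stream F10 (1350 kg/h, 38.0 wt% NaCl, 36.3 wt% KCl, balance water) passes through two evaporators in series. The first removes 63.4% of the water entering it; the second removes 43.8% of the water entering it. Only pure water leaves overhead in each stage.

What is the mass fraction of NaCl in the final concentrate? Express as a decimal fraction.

0.477

water in feed = 1350×0.257 = 346.95 kg/h.
After stage 1: water left = (1−0.634)×346.95 = 126.98; stream total = 1130 kg/h.
After stage 2: water left = (1−0.438)×126.98 = 71.365; final concentrate = 1074.4 kg/h.
NaCl fraction = 513/1074.4 = 0.477.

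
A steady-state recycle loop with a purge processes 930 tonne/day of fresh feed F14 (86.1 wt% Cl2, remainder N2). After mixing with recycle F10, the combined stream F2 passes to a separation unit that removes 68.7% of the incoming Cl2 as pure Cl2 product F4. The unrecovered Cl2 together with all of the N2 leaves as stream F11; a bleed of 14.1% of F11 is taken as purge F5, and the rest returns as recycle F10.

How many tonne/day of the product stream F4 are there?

Cl2 in F2: m_A = 930×0.861 + (1−0.141)·(1−0.687)·m_A, so m_A = 800.73/0.7311 = 1095.2 tonne/day.
Product F4 = 0.687×1095.2 = 752.4 tonne/day.

752.4 tonne/day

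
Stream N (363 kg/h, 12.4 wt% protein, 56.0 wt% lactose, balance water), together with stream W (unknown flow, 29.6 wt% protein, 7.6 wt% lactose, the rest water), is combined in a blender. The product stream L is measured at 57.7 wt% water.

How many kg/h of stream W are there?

Let W be the unknown flow. Total out = 363 + W.
water balance: 114.71 + 0.628·W = 0.577·(363 + W)
(0.628 − 0.577)·W = 0.577×363 − 114.71 = 94.743
W = 94.743 / 0.051 = 1857.7 kg/h

1858 kg/h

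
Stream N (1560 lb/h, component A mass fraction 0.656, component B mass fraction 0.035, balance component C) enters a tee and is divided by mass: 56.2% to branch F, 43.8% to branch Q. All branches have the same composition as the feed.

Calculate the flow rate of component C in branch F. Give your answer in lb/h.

270.9 lb/h

Branch F total = 0.562×1560 = 876.72 lb/h.
component C in F = 0.309×876.72 = 270.91 lb/h.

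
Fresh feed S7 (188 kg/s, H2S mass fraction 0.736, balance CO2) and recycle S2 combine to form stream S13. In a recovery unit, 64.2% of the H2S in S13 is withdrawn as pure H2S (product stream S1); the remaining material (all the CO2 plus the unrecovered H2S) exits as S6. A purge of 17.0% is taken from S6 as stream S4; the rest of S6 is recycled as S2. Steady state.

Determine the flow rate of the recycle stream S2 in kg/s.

CO2 enters only via S7 and leaves only via the purge: 188×0.264 = 0.170×(CO2 in S6), and the recovery unit passes all CO2, so CO2 in S13 = CO2 in S6 = 291.95 kg/s.
H2S in S13: m_A = 188×0.736 + (1−0.170)·(1−0.642)·m_A, so m_A = 138.37/0.7029 = 196.86 kg/s.
S6 = (1−0.642)×196.86 + 291.95 = 362.43 kg/s.
Recycle S2 = (1−0.170)×362.43 = 300.82 kg/s.

300.8 kg/s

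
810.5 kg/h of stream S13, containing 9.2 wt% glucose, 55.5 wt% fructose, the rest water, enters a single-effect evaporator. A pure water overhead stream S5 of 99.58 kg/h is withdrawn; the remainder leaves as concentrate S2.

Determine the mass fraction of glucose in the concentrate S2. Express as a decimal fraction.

0.1049

glucose is not removed: 810.5×0.092 = 74.566 kg/h of glucose enters S2.
Concentrate = 810.5 − 99.58 = 710.92 kg/h.
Mass fraction = 74.566/710.92 = 0.1049.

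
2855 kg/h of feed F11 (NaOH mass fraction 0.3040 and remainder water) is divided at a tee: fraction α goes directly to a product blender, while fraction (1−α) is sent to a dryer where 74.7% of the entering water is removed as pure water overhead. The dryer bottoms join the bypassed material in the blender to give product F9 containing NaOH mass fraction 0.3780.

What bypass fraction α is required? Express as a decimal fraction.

0.623

All 2855×0.304 = 867.92 kg/h of NaOH reaches F9, so F9 = 867.92/0.378 = 2296.1 kg/h and vapour = 558.92 kg/h.
The evaporator receives (1−α)·2855 of feed at 0.696 water and removes 0.747 of that water:
0.747×0.696×(1−α)×2855 = 558.92
(1−α) = 558.92/1484.3 = 0.3765;  α = 0.6235.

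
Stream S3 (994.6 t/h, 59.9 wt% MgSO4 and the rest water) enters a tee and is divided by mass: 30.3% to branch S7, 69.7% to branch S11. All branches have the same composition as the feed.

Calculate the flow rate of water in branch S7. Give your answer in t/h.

120.8 t/h

Branch S7 total = 0.303×994.6 = 301.36 t/h.
water in S7 = 0.401×301.36 = 120.85 t/h.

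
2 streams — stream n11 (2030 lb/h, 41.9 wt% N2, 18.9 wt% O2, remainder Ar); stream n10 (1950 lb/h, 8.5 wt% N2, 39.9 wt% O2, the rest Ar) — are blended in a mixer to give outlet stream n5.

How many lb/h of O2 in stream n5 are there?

1162 lb/h

O2 out = O2 in = 2030×0.189 + 1950×0.399 = 1161.7 lb/h.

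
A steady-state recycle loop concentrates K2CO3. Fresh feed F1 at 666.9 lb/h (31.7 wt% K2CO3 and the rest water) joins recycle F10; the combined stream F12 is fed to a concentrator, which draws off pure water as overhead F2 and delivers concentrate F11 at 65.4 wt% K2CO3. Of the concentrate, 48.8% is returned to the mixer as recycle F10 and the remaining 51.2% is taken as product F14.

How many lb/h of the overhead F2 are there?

343.6 lb/h

Overall K2CO3 balance (none leaves overhead): K2CO3 in fresh feed = K2CO3 in product, i.e. 666.9×0.317 = (1−0.488)·F11·0.654.
F11 = 211.41/(0.654×0.512) = 631.35 lb/h.
Recycle F10 = 0.488×631.35 = 308.1 lb/h.
Combined feed F12 = 666.9 + 308.1 = 975 lb/h.
Overhead F2 = F12 − F11 = 975 − 631.35 = 343.65 lb/h.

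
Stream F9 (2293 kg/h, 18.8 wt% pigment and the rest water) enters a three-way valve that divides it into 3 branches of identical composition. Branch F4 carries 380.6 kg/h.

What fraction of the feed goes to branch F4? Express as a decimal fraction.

Fraction to F4 = 380.6/2293 = 0.1660.

0.166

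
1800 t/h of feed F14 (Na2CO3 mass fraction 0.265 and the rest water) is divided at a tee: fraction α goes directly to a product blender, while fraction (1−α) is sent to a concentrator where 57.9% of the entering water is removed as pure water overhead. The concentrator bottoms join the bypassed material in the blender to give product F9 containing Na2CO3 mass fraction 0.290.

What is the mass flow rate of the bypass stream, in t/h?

All 1800×0.265 = 477 t/h of Na2CO3 reaches F9, so F9 = 477/0.290 = 1644.8 t/h and vapour = 155.17 t/h.
The evaporator receives (1−α)·1800 of feed at 0.735 water and removes 0.579 of that water:
0.579×0.735×(1−α)×1800 = 155.17
(1−α) = 155.17/766.02 = 0.2026;  α = 0.7974.
Bypass flow = 0.7974×1800 = 1435.4 t/h.

1435 t/h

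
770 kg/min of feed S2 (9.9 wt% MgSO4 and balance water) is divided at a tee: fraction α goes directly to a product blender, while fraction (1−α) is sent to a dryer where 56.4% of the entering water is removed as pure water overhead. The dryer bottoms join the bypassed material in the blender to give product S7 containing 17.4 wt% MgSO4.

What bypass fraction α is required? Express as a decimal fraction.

All 770×0.099 = 76.23 kg/min of MgSO4 reaches S7, so S7 = 76.23/0.174 = 438.1 kg/min and vapour = 331.9 kg/min.
The evaporator receives (1−α)·770 of feed at 0.901 water and removes 0.564 of that water:
0.564×0.901×(1−α)×770 = 331.9
(1−α) = 331.9/391.29 = 0.8482;  α = 0.1518.

0.152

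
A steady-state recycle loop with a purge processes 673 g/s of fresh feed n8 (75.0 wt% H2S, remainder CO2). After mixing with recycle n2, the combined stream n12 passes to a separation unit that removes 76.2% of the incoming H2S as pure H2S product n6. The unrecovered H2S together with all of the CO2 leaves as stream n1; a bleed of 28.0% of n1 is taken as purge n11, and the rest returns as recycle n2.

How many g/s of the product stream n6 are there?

H2S in n12: m_A = 673×0.750 + (1−0.280)·(1−0.762)·m_A, so m_A = 504.75/0.8286 = 609.13 g/s.
Product n6 = 0.762×609.13 = 464.16 g/s.

464.2 g/s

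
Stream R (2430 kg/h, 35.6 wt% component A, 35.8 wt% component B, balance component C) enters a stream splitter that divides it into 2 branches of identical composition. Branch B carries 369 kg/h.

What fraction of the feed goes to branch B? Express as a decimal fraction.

Fraction to B = 369/2430 = 0.1519.

0.152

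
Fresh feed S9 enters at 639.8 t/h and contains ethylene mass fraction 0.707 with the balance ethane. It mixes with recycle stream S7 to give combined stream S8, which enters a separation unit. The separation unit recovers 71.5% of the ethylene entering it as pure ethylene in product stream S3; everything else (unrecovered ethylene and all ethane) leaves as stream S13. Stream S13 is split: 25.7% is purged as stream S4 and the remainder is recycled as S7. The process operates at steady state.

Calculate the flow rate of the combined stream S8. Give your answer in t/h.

ethane enters only via S9 and leaves only via the purge: 639.8×0.293 = 0.257×(ethane in S13), and the separation unit passes all ethane, so ethane in S8 = ethane in S13 = 729.42 t/h.
ethylene in S8: m_A = 639.8×0.707 + (1−0.257)·(1−0.715)·m_A, so m_A = 452.34/0.7882 = 573.86 t/h.
S8 = 573.86 + 729.42 = 1303.3 t/h.

1303 t/h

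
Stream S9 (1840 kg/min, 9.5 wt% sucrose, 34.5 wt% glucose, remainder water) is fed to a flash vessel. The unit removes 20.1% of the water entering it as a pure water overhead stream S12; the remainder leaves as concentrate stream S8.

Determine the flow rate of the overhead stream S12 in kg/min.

water entering = 1840×0.560 = 1030.4 kg/min; overhead removed = 0.201×1030.4 = 207.11 kg/min.

207.1 kg/min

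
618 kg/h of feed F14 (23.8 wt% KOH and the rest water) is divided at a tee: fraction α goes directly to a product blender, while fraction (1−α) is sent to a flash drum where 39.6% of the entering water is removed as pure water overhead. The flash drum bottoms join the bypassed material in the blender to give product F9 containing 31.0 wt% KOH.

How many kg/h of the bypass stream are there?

142.3 kg/h

All 618×0.238 = 147.08 kg/h of KOH reaches F9, so F9 = 147.08/0.310 = 474.46 kg/h and vapour = 143.54 kg/h.
The evaporator receives (1−α)·618 of feed at 0.762 water and removes 0.396 of that water:
0.396×0.762×(1−α)×618 = 143.54
(1−α) = 143.54/186.48 = 0.7697;  α = 0.2303.
Bypass flow = 0.2303×618 = 142.33 kg/h.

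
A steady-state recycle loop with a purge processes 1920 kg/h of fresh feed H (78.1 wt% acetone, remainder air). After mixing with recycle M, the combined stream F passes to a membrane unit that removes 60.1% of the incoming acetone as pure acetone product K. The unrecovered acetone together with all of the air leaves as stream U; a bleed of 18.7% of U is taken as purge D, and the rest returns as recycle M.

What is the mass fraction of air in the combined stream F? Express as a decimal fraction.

0.503

air enters only via H and leaves only via the purge: 1920×0.219 = 0.187×(air in U), and the membrane unit passes all air, so air in F = air in U = 2248.6 kg/h.
acetone in F: m_A = 1920×0.781 + (1−0.187)·(1−0.601)·m_A, so m_A = 1499.5/0.6756 = 2219.5 kg/h.
F = 2219.5 + 2248.6 = 4468.1 kg/h.
air fraction in F = 2248.6/4468.1 = 0.503.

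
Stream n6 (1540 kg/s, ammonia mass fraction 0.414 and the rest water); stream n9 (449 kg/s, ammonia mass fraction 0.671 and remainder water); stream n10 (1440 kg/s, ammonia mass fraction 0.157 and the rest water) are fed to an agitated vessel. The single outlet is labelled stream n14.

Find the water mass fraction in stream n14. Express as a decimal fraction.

0.660

Total flow out = 1540 + 449 + 1440 = 3429 kg/s.
water in = 1540×0.586 + 449×0.329 + 1440×0.843 = 2264.1 kg/s.
water mass fraction in n14 = 2264.1/3429 = 0.660.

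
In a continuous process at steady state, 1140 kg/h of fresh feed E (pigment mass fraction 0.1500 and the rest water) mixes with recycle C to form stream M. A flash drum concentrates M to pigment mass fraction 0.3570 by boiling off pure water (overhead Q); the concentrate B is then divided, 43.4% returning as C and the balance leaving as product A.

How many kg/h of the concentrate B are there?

846.3 kg/h

Overall pigment balance (none leaves overhead): pigment in fresh feed = pigment in product, i.e. 1140×0.150 = (1−0.434)·B·0.357.
B = 171/(0.357×0.566) = 846.27 kg/h.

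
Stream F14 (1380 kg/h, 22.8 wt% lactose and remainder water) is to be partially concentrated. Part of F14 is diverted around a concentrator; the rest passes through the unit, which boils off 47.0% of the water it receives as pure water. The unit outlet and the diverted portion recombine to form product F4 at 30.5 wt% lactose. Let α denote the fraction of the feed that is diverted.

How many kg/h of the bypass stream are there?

All 1380×0.228 = 314.64 kg/h of lactose reaches F4, so F4 = 314.64/0.305 = 1031.6 kg/h and vapour = 348.39 kg/h.
The evaporator receives (1−α)·1380 of feed at 0.772 water and removes 0.470 of that water:
0.470×0.772×(1−α)×1380 = 348.39
(1−α) = 348.39/500.72 = 0.6958;  α = 0.3042.
Bypass flow = 0.3042×1380 = 419.82 kg/h.

419.8 kg/h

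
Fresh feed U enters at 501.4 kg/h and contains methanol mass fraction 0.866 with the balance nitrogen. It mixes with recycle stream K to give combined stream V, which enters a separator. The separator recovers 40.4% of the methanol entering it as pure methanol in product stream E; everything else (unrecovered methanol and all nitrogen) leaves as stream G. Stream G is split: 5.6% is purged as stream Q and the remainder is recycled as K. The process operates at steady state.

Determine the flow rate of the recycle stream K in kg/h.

nitrogen enters only via U and leaves only via the purge: 501.4×0.134 = 0.056×(nitrogen in G), and the separator passes all nitrogen, so nitrogen in V = nitrogen in G = 1199.8 kg/h.
methanol in V: m_A = 501.4×0.866 + (1−0.056)·(1−0.404)·m_A, so m_A = 434.21/0.4374 = 992.77 kg/h.
G = (1−0.404)×992.77 + 1199.8 = 1791.5 kg/h.
Recycle K = (1−0.056)×1791.5 = 1691.1 kg/h.

1691 kg/h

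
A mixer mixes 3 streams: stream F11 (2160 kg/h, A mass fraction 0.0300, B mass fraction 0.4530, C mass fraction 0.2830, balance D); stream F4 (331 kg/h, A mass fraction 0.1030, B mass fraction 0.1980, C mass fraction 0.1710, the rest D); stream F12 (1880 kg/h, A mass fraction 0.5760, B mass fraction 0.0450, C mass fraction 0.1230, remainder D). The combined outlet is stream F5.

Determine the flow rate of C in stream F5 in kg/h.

899.1 kg/h

C out = C in = 2160×0.283 + 331×0.171 + 1880×0.123 = 899.12 kg/h.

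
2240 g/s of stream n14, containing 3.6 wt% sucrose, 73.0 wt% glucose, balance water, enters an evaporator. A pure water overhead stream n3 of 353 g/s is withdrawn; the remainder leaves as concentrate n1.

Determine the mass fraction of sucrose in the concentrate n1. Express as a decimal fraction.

0.043

sucrose is not removed: 2240×0.036 = 80.64 g/s of sucrose enters n1.
Concentrate = 2240 − 353 = 1887 g/s.
Mass fraction = 80.64/1887 = 0.043.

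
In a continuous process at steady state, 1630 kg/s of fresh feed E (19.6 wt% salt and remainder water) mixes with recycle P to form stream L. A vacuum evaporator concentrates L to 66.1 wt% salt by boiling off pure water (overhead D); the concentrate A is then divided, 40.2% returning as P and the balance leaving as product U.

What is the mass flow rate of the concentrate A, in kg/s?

808.2 kg/s

Overall salt balance (none leaves overhead): salt in fresh feed = salt in product, i.e. 1630×0.196 = (1−0.402)·A·0.661.
A = 319.48/(0.661×0.598) = 808.24 kg/s.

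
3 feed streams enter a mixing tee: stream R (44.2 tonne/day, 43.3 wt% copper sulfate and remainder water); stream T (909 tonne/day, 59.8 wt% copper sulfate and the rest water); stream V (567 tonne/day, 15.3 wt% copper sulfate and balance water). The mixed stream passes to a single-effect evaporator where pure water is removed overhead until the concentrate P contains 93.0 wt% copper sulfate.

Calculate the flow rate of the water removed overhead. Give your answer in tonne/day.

821.8 tonne/day

copper sulfate entering = 44.2×0.433 + 909×0.598 + 567×0.153 = 649.47 tonne/day.
All copper sulfate reports to P, so P = 649.47/0.930 = 698.36 tonne/day.
Total feed = 1520.2 tonne/day; overhead = 1520.2 − 698.36 = 821.84 tonne/day.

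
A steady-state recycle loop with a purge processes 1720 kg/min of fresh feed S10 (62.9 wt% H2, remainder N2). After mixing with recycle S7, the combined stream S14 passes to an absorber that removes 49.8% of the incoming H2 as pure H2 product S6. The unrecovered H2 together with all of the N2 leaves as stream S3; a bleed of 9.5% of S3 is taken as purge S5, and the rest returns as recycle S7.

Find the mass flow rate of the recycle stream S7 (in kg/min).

N2 enters only via S10 and leaves only via the purge: 1720×0.371 = 0.095×(N2 in S3), and the absorber passes all N2, so N2 in S14 = N2 in S3 = 6717.1 kg/min.
H2 in S14: m_A = 1720×0.629 + (1−0.095)·(1−0.498)·m_A, so m_A = 1081.9/0.5457 = 1982.6 kg/min.
S3 = (1−0.498)×1982.6 + 6717.1 = 7712.3 kg/min.
Recycle S7 = (1−0.095)×7712.3 = 6979.6 kg/min.

6980 kg/min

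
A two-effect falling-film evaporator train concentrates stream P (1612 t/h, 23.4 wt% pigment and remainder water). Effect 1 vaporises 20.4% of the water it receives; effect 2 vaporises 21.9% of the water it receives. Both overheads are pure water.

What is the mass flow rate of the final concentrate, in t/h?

water in feed = 1612×0.766 = 1234.8 t/h.
After stage 1: water left = (1−0.204)×1234.8 = 982.89; stream total = 1360.1 t/h.
After stage 2: water left = (1−0.219)×982.89 = 767.64; final concentrate = 1144.8 t/h.

1145 t/h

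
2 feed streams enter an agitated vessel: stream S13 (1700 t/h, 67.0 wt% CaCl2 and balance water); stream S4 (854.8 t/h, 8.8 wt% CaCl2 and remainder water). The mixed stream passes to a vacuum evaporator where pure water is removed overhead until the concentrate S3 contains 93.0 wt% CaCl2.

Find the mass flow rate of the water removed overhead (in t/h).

1249 t/h

CaCl2 entering = 1700×0.670 + 854.8×0.088 = 1214.2 t/h.
All CaCl2 reports to S3, so S3 = 1214.2/0.930 = 1305.6 t/h.
Total feed = 2554.8 t/h; overhead = 2554.8 − 1305.6 = 1249.2 t/h.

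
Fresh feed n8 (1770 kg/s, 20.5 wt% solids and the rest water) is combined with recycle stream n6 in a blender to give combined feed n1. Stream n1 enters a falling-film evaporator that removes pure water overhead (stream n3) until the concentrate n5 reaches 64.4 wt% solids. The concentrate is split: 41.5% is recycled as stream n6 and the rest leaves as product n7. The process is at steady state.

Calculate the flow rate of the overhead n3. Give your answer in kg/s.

1207 kg/s

Overall solids balance (none leaves overhead): solids in fresh feed = solids in product, i.e. 1770×0.205 = (1−0.415)·n5·0.644.
n5 = 362.85/(0.644×0.585) = 963.13 kg/s.
Recycle n6 = 0.415×963.13 = 399.7 kg/s.
Combined feed n1 = 1770 + 399.7 = 2169.7 kg/s.
Overhead n3 = n1 − n5 = 2169.7 − 963.13 = 1206.6 kg/s.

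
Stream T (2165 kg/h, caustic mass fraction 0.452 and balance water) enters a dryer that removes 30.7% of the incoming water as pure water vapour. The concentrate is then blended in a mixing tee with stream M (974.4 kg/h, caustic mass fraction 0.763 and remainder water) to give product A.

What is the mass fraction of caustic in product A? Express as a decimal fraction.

0.621

Vapour removed = 0.307×0.548×2165 = 364.23 kg/h; concentrate = 1800.8 kg/h.
caustic reaching the mixer = 978.58 (from concentrate) + 974.4×0.763 = 1722 kg/h.
Product flow = 1800.8 + 974.4 = 2775.2 kg/h; caustic fraction = 0.621.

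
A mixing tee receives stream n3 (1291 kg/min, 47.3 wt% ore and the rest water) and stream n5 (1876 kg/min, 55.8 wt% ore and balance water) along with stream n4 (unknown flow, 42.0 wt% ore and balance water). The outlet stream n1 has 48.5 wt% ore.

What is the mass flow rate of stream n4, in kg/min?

1869 kg/min

Let n4 be the unknown flow. Total out = 3167 + n4.
ore balance: 1657.5 + 0.420·n4 = 0.485·(3167 + n4)
(0.420 − 0.485)·n4 = 0.485×3167 − 1657.5 = -121.46
n4 = -121.46 / -0.065 = 1868.6 kg/min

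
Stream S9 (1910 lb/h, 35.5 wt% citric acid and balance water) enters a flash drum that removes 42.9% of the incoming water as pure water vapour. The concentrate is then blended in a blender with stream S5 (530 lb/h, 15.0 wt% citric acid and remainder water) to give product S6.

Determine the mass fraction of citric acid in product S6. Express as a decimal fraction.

0.3963

Vapour removed = 0.429×0.645×1910 = 528.51 lb/h; concentrate = 1381.5 lb/h.
citric acid reaching the mixer = 678.05 (from concentrate) + 530×0.150 = 757.55 lb/h.
Product flow = 1381.5 + 530 = 1911.5 lb/h; citric acid fraction = 0.3963.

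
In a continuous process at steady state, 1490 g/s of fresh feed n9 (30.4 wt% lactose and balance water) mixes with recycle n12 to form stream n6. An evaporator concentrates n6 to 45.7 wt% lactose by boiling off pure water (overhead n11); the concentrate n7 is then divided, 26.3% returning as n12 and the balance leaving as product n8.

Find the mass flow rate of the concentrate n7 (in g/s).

1345 g/s

Overall lactose balance (none leaves overhead): lactose in fresh feed = lactose in product, i.e. 1490×0.304 = (1−0.263)·n7·0.457.
n7 = 452.96/(0.457×0.737) = 1344.9 g/s.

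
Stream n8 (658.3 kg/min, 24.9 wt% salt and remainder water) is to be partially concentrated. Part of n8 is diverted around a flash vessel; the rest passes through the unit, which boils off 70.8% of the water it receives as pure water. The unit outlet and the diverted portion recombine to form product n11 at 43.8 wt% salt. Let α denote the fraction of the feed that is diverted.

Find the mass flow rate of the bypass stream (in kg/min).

All 658.3×0.249 = 163.92 kg/min of salt reaches n11, so n11 = 163.92/0.438 = 374.24 kg/min and vapour = 284.06 kg/min.
The evaporator receives (1−α)·658.3 of feed at 0.751 water and removes 0.708 of that water:
0.708×0.751×(1−α)×658.3 = 284.06
(1−α) = 284.06/350.02 = 0.8115;  α = 0.1885.
Bypass flow = 0.1885×658.3 = 124.06 kg/min.

124.1 kg/min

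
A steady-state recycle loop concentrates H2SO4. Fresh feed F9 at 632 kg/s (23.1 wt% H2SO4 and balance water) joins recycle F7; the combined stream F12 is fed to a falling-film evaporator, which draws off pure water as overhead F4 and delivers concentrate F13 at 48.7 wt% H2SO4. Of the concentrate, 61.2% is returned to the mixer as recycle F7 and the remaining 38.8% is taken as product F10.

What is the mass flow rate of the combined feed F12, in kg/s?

1105 kg/s

Overall H2SO4 balance (none leaves overhead): H2SO4 in fresh feed = H2SO4 in product, i.e. 632×0.231 = (1−0.612)·F13·0.487.
F13 = 145.99/(0.487×0.388) = 772.62 kg/s.
Recycle F7 = 0.612×772.62 = 472.85 kg/s.
Combined feed F12 = 632 + 472.85 = 1104.8 kg/s.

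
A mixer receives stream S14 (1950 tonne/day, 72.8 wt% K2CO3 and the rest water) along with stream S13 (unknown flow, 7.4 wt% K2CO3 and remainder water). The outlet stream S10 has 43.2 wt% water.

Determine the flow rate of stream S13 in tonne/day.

631.6 tonne/day

Let S13 be the unknown flow. Total out = 1950 + S13.
water balance: 530.4 + 0.926·S13 = 0.432·(1950 + S13)
(0.926 − 0.432)·S13 = 0.432×1950 − 530.4 = 312
S13 = 312 / 0.494 = 631.58 tonne/day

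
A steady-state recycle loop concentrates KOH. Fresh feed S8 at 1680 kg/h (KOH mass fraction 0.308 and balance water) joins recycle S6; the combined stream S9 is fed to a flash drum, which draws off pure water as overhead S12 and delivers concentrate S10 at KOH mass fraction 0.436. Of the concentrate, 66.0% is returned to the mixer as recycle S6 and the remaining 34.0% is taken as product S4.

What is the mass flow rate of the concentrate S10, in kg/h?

Overall KOH balance (none leaves overhead): KOH in fresh feed = KOH in product, i.e. 1680×0.308 = (1−0.660)·S10·0.436.
S10 = 517.44/(0.436×0.340) = 3490.6 kg/h.

3491 kg/h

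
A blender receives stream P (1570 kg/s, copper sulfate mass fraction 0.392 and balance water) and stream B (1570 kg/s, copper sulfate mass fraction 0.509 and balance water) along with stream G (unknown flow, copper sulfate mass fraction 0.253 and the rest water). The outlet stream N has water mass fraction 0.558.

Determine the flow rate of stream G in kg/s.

141.2 kg/s

Let G be the unknown flow. Total out = 3140 + G.
water balance: 1725.4 + 0.747·G = 0.558·(3140 + G)
(0.747 − 0.558)·G = 0.558×3140 − 1725.4 = 26.69
G = 26.69 / 0.189 = 141.22 kg/s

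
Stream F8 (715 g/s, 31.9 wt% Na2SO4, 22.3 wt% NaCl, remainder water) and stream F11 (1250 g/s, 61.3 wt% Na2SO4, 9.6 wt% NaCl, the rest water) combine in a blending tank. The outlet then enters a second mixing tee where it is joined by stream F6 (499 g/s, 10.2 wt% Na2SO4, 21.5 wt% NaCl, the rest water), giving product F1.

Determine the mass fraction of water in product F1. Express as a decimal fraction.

0.419

Overall, product flow = 2464 g/s.
water in = 715×0.458 + 1250×0.291 + 499×0.683 = 1032 g/s.
water fraction in F1 = 0.419.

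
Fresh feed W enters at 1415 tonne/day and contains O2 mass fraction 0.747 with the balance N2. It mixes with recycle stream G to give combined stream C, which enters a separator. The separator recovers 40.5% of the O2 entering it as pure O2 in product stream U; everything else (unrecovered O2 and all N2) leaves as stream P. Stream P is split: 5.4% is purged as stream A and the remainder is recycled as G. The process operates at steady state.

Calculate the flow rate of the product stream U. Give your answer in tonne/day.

979.3 tonne/day

O2 in C: m_A = 1415×0.747 + (1−0.054)·(1−0.405)·m_A, so m_A = 1057/0.4371 = 2418.1 tonne/day.
Product U = 0.405×2418.1 = 979.31 tonne/day.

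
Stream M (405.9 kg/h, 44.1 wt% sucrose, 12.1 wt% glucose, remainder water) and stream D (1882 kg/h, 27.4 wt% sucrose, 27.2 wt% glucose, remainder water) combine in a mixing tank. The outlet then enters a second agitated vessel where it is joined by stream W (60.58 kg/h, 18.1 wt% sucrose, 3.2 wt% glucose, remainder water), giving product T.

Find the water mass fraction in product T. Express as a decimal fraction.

0.4598

Overall, product flow = 2348.5 kg/h.
water in = 405.9×0.438 + 1882×0.454 + 60.58×0.787 = 1079.9 kg/h.
water fraction in T = 0.4598.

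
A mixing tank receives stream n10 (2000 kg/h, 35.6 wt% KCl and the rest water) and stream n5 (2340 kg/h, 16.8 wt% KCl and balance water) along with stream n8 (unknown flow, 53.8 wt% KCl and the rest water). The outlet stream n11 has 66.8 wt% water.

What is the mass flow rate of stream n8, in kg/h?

1630 kg/h

Let n8 be the unknown flow. Total out = 4340 + n8.
water balance: 3234.9 + 0.462·n8 = 0.668·(4340 + n8)
(0.462 − 0.668)·n8 = 0.668×4340 − 3234.9 = -335.76
n8 = -335.76 / -0.206 = 1629.9 kg/h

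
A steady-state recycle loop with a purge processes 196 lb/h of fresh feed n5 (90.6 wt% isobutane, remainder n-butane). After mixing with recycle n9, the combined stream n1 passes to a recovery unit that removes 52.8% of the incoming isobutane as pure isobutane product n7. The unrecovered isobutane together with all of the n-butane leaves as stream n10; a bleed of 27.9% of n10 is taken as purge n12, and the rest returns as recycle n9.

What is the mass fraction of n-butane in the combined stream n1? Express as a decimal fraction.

0.197

n-butane enters only via n5 and leaves only via the purge: 196×0.094 = 0.279×(n-butane in n10), and the recovery unit passes all n-butane, so n-butane in n1 = n-butane in n10 = 66.036 lb/h.
isobutane in n1: m_A = 196×0.906 + (1−0.279)·(1−0.528)·m_A, so m_A = 177.58/0.6597 = 269.18 lb/h.
n1 = 269.18 + 66.036 = 335.22 lb/h.
n-butane fraction in n1 = 66.036/335.22 = 0.197.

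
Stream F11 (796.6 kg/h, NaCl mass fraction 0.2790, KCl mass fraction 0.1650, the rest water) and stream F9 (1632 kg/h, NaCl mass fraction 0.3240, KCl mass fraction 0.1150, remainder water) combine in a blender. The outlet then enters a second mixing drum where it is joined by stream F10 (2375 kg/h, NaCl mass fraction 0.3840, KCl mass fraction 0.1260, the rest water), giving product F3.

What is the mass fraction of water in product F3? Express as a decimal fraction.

0.5251

Overall, product flow = 4803.6 kg/h.
water in = 796.6×0.556 + 1632×0.561 + 2375×0.490 = 2522.2 kg/h.
water fraction in F3 = 0.5251.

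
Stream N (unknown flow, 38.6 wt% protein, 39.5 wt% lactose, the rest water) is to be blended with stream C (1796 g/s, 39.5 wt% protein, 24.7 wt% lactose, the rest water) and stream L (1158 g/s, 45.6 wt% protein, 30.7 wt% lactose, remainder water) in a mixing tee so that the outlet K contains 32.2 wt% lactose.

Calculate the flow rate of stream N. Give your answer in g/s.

Let N be the unknown flow. Total out = 2954 + N.
lactose balance: 799.12 + 0.395·N = 0.322·(2954 + N)
(0.395 − 0.322)·N = 0.322×2954 − 799.12 = 152.07
N = 152.07 / 0.073 = 2083.2 g/s

2083 g/s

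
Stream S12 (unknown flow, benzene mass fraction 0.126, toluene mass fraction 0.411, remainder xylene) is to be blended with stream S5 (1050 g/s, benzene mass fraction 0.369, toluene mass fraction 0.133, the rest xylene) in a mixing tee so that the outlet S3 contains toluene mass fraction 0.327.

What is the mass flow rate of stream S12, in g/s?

2425 g/s

Let S12 be the unknown flow. Total out = 1050 + S12.
toluene balance: 139.65 + 0.411·S12 = 0.327·(1050 + S12)
(0.411 − 0.327)·S12 = 0.327×1050 − 139.65 = 203.7
S12 = 203.7 / 0.084 = 2425 g/s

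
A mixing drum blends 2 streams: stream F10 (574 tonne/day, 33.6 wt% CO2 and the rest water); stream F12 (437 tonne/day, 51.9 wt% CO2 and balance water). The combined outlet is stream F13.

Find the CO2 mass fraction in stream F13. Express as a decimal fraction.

0.4151

Total flow out = 574 + 437 = 1011 tonne/day.
CO2 in = 574×0.336 + 437×0.519 = 419.67 tonne/day.
CO2 mass fraction in F13 = 419.67/1011 = 0.4151.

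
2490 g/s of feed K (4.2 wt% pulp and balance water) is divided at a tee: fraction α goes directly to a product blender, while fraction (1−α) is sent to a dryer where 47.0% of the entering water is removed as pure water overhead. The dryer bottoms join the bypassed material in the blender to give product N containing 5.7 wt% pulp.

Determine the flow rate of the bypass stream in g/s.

1035 g/s

All 2490×0.042 = 104.58 g/s of pulp reaches N, so N = 104.58/0.057 = 1834.7 g/s and vapour = 655.26 g/s.
The evaporator receives (1−α)·2490 of feed at 0.958 water and removes 0.470 of that water:
0.470×0.958×(1−α)×2490 = 655.26
(1−α) = 655.26/1121.1 = 0.5845;  α = 0.4155.
Bypass flow = 0.4155×2490 = 1034.7 g/s.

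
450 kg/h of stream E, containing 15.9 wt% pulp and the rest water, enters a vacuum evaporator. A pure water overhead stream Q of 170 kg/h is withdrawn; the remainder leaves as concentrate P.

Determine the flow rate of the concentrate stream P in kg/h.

Concentrate = 450 − 170 = 280 kg/h.

280 kg/h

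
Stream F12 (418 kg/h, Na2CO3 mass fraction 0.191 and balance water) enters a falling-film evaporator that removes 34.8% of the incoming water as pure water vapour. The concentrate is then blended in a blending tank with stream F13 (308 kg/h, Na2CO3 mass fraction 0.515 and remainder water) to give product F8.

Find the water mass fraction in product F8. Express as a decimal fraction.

0.608

Vapour removed = 0.348×0.809×418 = 117.68 kg/h; concentrate = 300.32 kg/h.
water reaching the mixer = 220.48 (from concentrate) + 308×0.485 = 369.86 kg/h.
Product flow = 300.32 + 308 = 608.32 kg/h; water fraction = 0.608.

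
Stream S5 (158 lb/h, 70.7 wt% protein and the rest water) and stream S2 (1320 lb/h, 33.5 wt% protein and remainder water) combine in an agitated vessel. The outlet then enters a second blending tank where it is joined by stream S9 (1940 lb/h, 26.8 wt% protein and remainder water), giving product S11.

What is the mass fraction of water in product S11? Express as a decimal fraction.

0.686

Overall, product flow = 3418 lb/h.
water in = 158×0.293 + 1320×0.665 + 1940×0.732 = 2344.2 lb/h.
water fraction in S11 = 0.686.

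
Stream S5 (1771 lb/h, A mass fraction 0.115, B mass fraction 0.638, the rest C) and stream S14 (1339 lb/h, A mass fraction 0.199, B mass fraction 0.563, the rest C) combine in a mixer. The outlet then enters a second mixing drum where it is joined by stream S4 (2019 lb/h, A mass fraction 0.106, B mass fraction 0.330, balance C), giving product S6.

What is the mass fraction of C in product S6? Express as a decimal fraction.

Overall, product flow = 5129 lb/h.
C in = 1771×0.247 + 1339×0.238 + 2019×0.564 = 1894.8 lb/h.
C fraction in S6 = 0.369.

0.369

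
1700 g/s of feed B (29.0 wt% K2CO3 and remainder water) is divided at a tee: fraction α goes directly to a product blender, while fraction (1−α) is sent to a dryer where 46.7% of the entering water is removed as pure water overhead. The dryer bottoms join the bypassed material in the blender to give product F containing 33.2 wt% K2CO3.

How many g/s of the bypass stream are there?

All 1700×0.290 = 493 g/s of K2CO3 reaches F, so F = 493/0.332 = 1484.9 g/s and vapour = 215.06 g/s.
The evaporator receives (1−α)·1700 of feed at 0.710 water and removes 0.467 of that water:
0.467×0.710×(1−α)×1700 = 215.06
(1−α) = 215.06/563.67 = 0.3815;  α = 0.6185.
Bypass flow = 0.6185×1700 = 1051.4 g/s.

1051 g/s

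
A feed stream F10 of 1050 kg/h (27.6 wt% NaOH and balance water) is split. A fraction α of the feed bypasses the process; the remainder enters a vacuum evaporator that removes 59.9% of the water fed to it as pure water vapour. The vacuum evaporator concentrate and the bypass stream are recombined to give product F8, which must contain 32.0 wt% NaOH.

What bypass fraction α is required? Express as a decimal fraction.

All 1050×0.276 = 289.8 kg/h of NaOH reaches F8, so F8 = 289.8/0.320 = 905.62 kg/h and vapour = 144.38 kg/h.
The evaporator receives (1−α)·1050 of feed at 0.724 water and removes 0.599 of that water:
0.599×0.724×(1−α)×1050 = 144.38
(1−α) = 144.38/455.36 = 0.3171;  α = 0.6829.

0.683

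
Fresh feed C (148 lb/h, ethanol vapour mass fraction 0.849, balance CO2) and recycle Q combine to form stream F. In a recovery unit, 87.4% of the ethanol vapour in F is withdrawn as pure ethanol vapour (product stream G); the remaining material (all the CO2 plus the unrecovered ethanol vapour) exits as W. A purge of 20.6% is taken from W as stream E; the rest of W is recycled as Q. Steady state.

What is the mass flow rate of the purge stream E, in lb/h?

CO2 enters only via C and leaves only via the purge: 148×0.151 = 0.206×(CO2 in W), and the recovery unit passes all CO2, so CO2 in F = CO2 in W = 108.49 lb/h.
ethanol vapour in F: m_A = 148×0.849 + (1−0.206)·(1−0.874)·m_A, so m_A = 125.65/0.9000 = 139.62 lb/h.
W = (1−0.874)×139.62 + 108.49 = 126.08 lb/h.
Purge E = 0.206×126.08 = 25.972 lb/h.

25.97 lb/h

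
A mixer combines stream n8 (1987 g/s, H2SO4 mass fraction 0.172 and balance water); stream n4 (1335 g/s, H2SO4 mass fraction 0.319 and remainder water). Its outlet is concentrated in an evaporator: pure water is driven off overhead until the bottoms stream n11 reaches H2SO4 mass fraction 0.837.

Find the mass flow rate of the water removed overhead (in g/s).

H2SO4 entering = 1987×0.172 + 1335×0.319 = 767.63 g/s.
All H2SO4 reports to n11, so n11 = 767.63/0.837 = 917.12 g/s.
Total feed = 3322 g/s; overhead = 3322 − 917.12 = 2404.9 g/s.

2405 g/s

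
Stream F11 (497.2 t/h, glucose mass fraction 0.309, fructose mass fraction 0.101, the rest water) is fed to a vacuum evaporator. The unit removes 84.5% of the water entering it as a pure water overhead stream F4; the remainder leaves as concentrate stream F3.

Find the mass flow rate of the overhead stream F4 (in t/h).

water entering = 497.2×0.590 = 293.35 t/h; overhead removed = 0.845×293.35 = 247.88 t/h.

247.9 t/h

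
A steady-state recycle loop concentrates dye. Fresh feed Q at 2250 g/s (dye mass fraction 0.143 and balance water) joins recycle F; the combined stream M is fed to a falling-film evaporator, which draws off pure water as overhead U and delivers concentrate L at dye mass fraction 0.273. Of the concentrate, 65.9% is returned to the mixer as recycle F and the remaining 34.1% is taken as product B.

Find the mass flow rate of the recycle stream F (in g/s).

Overall dye balance (none leaves overhead): dye in fresh feed = dye in product, i.e. 2250×0.143 = (1−0.659)·L·0.273.
L = 321.75/(0.273×0.341) = 3456.2 g/s.
Recycle F = 0.659×3456.2 = 2277.6 g/s.

2278 g/s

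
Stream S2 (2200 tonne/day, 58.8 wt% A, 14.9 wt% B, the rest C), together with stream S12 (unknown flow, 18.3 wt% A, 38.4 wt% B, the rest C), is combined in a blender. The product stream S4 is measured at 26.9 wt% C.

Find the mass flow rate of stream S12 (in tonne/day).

80.49 tonne/day

Let S12 be the unknown flow. Total out = 2200 + S12.
C balance: 578.6 + 0.433·S12 = 0.269·(2200 + S12)
(0.433 − 0.269)·S12 = 0.269×2200 − 578.6 = 13.2
S12 = 13.2 / 0.164 = 80.488 tonne/day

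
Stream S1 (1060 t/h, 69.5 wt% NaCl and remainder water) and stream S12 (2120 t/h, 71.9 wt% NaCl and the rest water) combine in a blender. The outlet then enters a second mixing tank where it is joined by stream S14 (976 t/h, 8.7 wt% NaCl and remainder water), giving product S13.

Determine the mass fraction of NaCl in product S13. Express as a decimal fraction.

Overall, product flow = 4156 t/h.
NaCl in = 1060×0.695 + 2120×0.719 + 976×0.087 = 2345.9 t/h.
NaCl fraction in S13 = 0.564.

0.564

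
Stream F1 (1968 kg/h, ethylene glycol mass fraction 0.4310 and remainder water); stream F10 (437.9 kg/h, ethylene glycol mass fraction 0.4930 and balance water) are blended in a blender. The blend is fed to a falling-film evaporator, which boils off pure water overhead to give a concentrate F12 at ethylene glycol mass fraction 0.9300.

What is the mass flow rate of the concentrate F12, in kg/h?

1144 kg/h

ethylene glycol entering = 1968×0.431 + 437.9×0.493 = 1064.1 kg/h.
All ethylene glycol reports to F12, so F12 = 1064.1/0.930 = 1144.2 kg/h.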